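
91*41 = 3731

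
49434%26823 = 22611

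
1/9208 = 1/9208 = 0.00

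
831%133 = 33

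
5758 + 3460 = 9218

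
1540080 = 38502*40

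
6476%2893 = 690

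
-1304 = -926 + - 378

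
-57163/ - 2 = 28581 + 1/2 = 28581.50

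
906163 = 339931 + 566232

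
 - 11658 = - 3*3886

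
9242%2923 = 473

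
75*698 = 52350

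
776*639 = 495864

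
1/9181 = 1/9181 =0.00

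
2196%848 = 500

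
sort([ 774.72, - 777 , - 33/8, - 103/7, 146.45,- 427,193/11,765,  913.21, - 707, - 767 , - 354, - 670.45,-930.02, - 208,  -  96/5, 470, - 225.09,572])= [- 930.02, - 777, - 767, - 707 ,  -  670.45, - 427,-354,  -  225.09, - 208, - 96/5, - 103/7,-33/8, 193/11, 146.45, 470, 572 , 765, 774.72, 913.21 ]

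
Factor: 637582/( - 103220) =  - 803/130 = - 2^(- 1 )*  5^(-1)*11^1*13^( - 1)*73^1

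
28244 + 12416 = 40660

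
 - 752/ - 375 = 2  +  2/375 = 2.01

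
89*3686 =328054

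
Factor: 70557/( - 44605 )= -87/55 = - 3^1*5^( - 1 )*11^( - 1)*29^1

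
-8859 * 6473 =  - 57344307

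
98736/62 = 1592 + 16/31 = 1592.52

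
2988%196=48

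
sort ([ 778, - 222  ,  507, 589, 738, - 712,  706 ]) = [ - 712,  -  222, 507,  589, 706,  738, 778 ] 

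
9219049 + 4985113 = 14204162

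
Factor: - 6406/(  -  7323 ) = 2^1*3^ ( - 1) * 2441^( - 1)  *  3203^1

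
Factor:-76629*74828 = -2^2*3^1*7^1 * 13^1*41^1*89^1*1439^1 = - 5733994812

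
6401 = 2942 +3459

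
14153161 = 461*30701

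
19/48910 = 19/48910 = 0.00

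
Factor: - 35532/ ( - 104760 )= 2^( - 1 ) * 5^ (-1) *7^1*47^1*97^( - 1 )=329/970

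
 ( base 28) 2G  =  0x48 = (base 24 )30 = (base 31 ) 2a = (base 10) 72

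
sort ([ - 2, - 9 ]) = [-9  ,-2 ] 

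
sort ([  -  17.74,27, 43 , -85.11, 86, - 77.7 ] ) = [ - 85.11,- 77.7, - 17.74, 27, 43,86 ]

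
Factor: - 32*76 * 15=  - 36480 = - 2^7*3^1*5^1*19^1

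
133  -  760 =-627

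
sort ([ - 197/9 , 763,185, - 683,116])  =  [ -683,-197/9, 116, 185,763 ]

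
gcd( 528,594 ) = 66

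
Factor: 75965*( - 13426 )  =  -1019906090 = -2^1*5^1* 7^2*137^1*15193^1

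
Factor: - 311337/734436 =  - 39/92 = - 2^( - 2)*3^1*13^1 * 23^( - 1 ) 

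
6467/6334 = 6467/6334=1.02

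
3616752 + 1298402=4915154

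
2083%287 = 74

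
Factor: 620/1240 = 2^( - 1) = 1/2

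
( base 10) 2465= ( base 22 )521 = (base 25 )3NF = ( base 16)9a1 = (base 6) 15225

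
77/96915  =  11/13845 = 0.00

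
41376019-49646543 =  - 8270524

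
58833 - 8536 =50297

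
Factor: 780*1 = 2^2*3^1 * 5^1*13^1 = 780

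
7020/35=1404/7=200.57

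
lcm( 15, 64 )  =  960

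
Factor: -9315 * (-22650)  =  2^1*3^5 *5^3 * 23^1*151^1 = 210984750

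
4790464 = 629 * 7616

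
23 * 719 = 16537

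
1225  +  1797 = 3022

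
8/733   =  8/733 =0.01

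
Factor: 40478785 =5^1*17^2*109^1* 257^1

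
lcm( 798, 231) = 8778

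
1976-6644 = -4668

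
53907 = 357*151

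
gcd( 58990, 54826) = 694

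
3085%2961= 124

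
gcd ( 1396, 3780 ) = 4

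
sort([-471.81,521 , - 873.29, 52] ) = [  -  873.29, - 471.81, 52, 521]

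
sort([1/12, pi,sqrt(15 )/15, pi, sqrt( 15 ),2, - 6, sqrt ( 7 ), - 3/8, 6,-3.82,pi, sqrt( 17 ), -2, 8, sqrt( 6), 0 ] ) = [ - 6, - 3.82, - 2, - 3/8, 0,1/12,sqrt( 15)/15, 2, sqrt( 6 ), sqrt( 7 ), pi, pi, pi, sqrt( 15),sqrt ( 17 ),  6, 8] 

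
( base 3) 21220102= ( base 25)95C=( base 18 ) HE2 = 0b1011010000010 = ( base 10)5762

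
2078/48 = 43+ 7/24  =  43.29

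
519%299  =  220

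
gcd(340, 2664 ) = 4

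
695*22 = 15290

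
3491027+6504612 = 9995639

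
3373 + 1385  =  4758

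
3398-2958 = 440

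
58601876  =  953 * 61492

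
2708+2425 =5133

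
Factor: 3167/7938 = 2^( - 1 )*3^ ( - 4)*7^( - 2)*3167^1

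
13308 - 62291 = -48983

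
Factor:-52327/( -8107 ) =11^( - 1 )*71^1=71/11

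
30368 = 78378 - 48010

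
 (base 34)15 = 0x27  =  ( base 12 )33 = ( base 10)39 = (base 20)1J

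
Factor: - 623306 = - 2^1*311653^1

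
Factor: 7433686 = 2^1*13^1*29^1*9859^1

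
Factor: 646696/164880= 353/90 = 2^(-1)*3^ (  -  2 )*5^( -1 )*353^1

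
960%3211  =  960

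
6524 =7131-607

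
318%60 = 18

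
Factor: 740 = 2^2*5^1*37^1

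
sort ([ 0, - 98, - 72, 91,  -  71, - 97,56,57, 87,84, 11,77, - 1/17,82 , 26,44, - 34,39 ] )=[-98, -97, - 72,  -  71,-34, - 1/17,0,11,26, 39,44 , 56,57,77 , 82,84,  87,91]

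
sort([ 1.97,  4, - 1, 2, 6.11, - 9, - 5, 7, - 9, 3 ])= [ - 9, - 9, - 5, -1, 1.97, 2, 3, 4, 6.11, 7 ] 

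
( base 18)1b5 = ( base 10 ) 527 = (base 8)1017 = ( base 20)167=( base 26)k7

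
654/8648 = 327/4324= 0.08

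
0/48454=0 =0.00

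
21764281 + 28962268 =50726549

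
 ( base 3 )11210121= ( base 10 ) 3499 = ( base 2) 110110101011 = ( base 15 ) 1084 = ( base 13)1792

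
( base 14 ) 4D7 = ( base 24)1gd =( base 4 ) 33031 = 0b1111001101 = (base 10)973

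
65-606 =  - 541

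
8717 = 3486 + 5231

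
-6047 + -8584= -14631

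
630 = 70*9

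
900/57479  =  900/57479= 0.02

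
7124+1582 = 8706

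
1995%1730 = 265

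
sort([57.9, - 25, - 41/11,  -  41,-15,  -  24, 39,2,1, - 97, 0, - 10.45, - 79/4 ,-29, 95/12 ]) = [  -  97, - 41,  -  29, -25,  -  24, - 79/4,  -  15, - 10.45,  -  41/11,0,1,2,95/12,39,57.9 ] 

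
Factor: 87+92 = 179^1 = 179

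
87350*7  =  611450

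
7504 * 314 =2356256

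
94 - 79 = 15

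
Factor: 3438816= 2^5*3^1*113^1*317^1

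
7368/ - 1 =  -7368 + 0/1 = - 7368.00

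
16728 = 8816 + 7912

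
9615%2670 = 1605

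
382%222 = 160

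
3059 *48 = 146832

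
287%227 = 60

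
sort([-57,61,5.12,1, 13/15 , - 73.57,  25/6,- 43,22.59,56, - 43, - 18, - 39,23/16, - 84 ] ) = [ - 84, - 73.57, - 57, - 43, - 43 , - 39, - 18,  13/15,1 , 23/16 , 25/6, 5.12, 22.59,56,61 ]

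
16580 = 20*829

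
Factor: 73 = 73^1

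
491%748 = 491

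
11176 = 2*5588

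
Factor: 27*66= 2^1* 3^4 *11^1 = 1782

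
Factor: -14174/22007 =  - 2^1*19^1*59^( - 1) = - 38/59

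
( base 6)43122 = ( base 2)1011011111010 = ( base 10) 5882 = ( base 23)b2h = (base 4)1123322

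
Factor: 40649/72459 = 3^( - 2)*7^1*83^( - 1) *97^(-1)*5807^1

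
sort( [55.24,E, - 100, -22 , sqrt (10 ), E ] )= [ - 100, - 22,E, E,sqrt( 10),55.24 ] 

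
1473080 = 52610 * 28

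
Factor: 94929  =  3^1*31643^1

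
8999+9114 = 18113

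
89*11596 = 1032044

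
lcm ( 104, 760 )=9880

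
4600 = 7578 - 2978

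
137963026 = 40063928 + 97899098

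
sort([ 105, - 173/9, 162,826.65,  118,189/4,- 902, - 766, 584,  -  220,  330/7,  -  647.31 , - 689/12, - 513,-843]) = [ - 902, - 843,-766,-647.31,-513, - 220 ,-689/12,-173/9, 330/7,189/4,105,118, 162 , 584 , 826.65 ]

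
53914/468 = 115+47/234=115.20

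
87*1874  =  163038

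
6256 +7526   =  13782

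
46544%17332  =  11880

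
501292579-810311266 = -309018687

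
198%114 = 84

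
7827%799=636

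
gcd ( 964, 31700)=4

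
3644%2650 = 994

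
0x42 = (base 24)2i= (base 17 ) 3F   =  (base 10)66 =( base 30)26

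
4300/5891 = 100/137  =  0.73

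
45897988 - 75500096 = -29602108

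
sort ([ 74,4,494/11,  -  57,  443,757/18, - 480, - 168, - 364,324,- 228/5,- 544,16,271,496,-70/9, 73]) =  [-544, - 480,  -  364,-168, - 57,-228/5, - 70/9,  4, 16,757/18,  494/11,73,74,271, 324,443, 496]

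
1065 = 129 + 936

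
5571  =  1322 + 4249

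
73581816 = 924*79634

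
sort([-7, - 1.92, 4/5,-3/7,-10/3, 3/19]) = [ - 7, - 10/3, - 1.92,-3/7,3/19,4/5 ]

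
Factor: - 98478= - 2^1*3^2 * 5471^1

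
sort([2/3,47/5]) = [ 2/3,47/5]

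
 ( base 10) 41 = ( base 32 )19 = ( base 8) 51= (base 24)1h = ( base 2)101001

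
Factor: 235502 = 2^1*117751^1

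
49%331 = 49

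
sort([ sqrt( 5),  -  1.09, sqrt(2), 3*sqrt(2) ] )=[  -  1.09,  sqrt( 2), sqrt ( 5 ), 3*sqrt( 2 )]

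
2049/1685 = 2049/1685= 1.22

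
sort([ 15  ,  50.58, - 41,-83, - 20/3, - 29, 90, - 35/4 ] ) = [ - 83, - 41,-29,-35/4, - 20/3,  15, 50.58,  90]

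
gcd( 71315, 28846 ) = 1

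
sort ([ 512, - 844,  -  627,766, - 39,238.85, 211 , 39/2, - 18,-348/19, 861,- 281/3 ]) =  [-844, - 627, - 281/3, - 39, - 348/19,-18,  39/2,211 , 238.85, 512  ,  766, 861 ] 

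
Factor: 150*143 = 21450 = 2^1*3^1*5^2*11^1*13^1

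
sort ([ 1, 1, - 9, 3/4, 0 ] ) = [ - 9 , 0, 3/4, 1,1 ] 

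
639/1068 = 213/356 = 0.60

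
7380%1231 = 1225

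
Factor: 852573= 3^1 *284191^1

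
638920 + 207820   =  846740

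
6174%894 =810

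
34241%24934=9307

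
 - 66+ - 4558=-4624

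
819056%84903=54929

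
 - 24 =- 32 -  - 8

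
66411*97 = 6441867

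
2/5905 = 2/5905 =0.00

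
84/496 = 21/124= 0.17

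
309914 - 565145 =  - 255231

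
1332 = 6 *222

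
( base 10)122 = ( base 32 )3q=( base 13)95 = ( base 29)46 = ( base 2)1111010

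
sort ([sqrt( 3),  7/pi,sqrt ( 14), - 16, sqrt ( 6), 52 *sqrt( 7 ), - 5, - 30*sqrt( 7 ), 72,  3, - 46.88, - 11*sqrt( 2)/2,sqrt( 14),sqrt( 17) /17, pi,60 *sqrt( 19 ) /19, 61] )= [ - 30 * sqrt( 7 ), - 46.88, - 16, - 11*sqrt( 2)/2,-5 , sqrt( 17)/17, sqrt( 3), 7/pi , sqrt(6),3, pi, sqrt (14 ),sqrt( 14 ), 60* sqrt( 19)/19, 61,  72,52*sqrt ( 7 )] 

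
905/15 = 60 + 1/3 = 60.33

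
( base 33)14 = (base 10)37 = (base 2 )100101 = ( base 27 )1a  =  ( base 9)41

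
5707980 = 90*63422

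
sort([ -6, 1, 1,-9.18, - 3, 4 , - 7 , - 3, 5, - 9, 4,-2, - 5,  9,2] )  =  [ - 9.18, - 9,-7, - 6,  -  5,- 3, - 3, -2,1,1 , 2,4 , 4 , 5,9 ] 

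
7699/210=36 + 139/210 = 36.66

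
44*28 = 1232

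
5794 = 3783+2011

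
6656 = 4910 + 1746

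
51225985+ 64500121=115726106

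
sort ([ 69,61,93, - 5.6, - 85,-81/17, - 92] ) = [ - 92 ,-85, - 5.6, - 81/17, 61,69  ,  93] 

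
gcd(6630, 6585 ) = 15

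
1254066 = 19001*66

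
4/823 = 4/823 = 0.00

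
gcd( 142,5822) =142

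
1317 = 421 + 896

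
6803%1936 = 995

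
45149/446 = 45149/446= 101.23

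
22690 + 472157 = 494847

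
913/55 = 83/5=16.60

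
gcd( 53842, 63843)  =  1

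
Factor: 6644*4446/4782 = 2^2*3^1*11^1* 13^1*19^1*151^1*797^( - 1 ) = 4923204/797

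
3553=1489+2064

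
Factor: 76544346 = 2^1*3^1*12757391^1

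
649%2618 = 649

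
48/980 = 12/245=0.05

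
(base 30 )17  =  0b100101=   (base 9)41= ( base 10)37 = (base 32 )15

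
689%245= 199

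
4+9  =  13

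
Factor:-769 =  - 769^1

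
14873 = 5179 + 9694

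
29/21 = 1 + 8/21  =  1.38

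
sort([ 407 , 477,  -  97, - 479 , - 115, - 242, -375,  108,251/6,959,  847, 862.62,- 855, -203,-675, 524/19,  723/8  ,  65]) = [  -  855 ,  -  675, -479 , - 375, -242, - 203, - 115, - 97,524/19,  251/6, 65,723/8,108,407,477,847,862.62,959]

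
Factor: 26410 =2^1*5^1*19^1  *139^1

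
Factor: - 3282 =-2^1*3^1*547^1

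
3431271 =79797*43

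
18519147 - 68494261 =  - 49975114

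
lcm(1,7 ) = 7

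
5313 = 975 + 4338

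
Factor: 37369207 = 37369207^1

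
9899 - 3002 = 6897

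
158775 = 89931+68844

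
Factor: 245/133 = 5^1 * 7^1*19^( - 1) = 35/19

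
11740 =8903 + 2837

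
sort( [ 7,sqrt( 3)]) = [ sqrt(3),7 ]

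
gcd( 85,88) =1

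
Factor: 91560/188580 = 2^1*109^1 * 449^( - 1) = 218/449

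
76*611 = 46436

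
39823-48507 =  -8684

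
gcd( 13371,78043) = 1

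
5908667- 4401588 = 1507079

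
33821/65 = 520+ 21/65=   520.32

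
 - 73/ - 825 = 73/825 = 0.09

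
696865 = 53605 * 13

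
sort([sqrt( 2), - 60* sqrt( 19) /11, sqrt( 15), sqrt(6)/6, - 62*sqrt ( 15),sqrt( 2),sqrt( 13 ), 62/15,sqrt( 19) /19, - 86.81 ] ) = [ - 62*sqrt(15), - 86.81, - 60*sqrt(19) /11,  sqrt(19) /19,sqrt ( 6)/6, sqrt(2 ),sqrt(2),sqrt( 13), sqrt(15),62/15]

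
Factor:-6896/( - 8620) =4/5 = 2^2 * 5^ (-1)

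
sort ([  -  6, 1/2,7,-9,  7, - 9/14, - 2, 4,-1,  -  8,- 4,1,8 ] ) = [ - 9, - 8,-6, - 4, - 2, - 1 , - 9/14, 1/2 , 1,4,7,7,8]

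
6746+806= 7552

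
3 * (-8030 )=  - 24090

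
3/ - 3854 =-3/3854 =- 0.00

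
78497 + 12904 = 91401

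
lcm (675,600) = 5400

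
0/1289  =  0  =  0.00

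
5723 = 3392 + 2331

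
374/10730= 187/5365  =  0.03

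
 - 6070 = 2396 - 8466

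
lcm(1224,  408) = 1224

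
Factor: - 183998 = - 2^1*197^1*467^1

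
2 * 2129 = 4258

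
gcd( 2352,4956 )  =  84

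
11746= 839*14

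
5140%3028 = 2112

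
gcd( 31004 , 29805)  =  1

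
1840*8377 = 15413680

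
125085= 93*1345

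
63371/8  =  7921+ 3/8 =7921.38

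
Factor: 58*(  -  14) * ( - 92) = 74704 =2^4 * 7^1*23^1 * 29^1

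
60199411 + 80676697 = 140876108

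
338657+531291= 869948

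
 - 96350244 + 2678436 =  - 93671808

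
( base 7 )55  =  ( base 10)40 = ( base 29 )1b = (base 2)101000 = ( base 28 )1c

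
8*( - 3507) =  - 28056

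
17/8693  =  17/8693 =0.00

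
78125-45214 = 32911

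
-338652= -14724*23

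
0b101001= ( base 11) 38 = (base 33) 18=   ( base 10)41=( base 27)1e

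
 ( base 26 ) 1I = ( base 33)1b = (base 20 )24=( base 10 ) 44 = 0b101100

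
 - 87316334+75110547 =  - 12205787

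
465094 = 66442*7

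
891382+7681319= 8572701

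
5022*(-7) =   -  35154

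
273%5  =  3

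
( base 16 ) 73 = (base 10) 115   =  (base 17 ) 6d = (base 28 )43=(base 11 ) a5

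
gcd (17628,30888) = 156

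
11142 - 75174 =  - 64032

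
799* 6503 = 5195897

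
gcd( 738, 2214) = 738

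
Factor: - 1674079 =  - 11^1*152189^1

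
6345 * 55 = 348975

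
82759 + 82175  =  164934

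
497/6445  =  497/6445 = 0.08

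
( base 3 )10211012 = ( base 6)20522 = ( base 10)2786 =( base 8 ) 5342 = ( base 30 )32Q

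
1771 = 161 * 11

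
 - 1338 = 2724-4062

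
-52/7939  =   - 1 + 7887/7939   =  - 0.01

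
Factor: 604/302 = 2 = 2^1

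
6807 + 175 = 6982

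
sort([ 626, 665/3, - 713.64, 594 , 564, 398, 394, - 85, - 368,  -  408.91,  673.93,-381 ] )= [ - 713.64, - 408.91, -381, - 368,-85, 665/3,394, 398,564, 594,626, 673.93] 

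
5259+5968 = 11227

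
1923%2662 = 1923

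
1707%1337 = 370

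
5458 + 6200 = 11658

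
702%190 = 132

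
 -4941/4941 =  - 1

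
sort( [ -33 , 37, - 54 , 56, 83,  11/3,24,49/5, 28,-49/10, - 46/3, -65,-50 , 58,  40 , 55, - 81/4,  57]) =[ - 65,-54, - 50, - 33,-81/4, - 46/3, - 49/10,11/3,49/5, 24, 28,37  ,  40, 55,56,57, 58,83]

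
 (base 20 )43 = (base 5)313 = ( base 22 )3H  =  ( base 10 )83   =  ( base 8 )123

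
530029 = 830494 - 300465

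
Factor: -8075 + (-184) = - 3^1 * 2753^1 = -  8259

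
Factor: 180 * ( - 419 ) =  - 75420 = -2^2*3^2*5^1*419^1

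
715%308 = 99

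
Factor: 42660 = 2^2 * 3^3*5^1*79^1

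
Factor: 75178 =2^1 * 37589^1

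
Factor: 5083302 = 2^1*3^1* 7^1  *  127^1*953^1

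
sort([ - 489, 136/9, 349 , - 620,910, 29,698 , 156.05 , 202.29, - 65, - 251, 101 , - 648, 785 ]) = [ - 648, - 620, - 489, - 251, - 65, 136/9,29 , 101,156.05, 202.29,349,698, 785, 910]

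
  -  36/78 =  - 6/13= -0.46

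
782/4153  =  782/4153 =0.19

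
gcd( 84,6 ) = 6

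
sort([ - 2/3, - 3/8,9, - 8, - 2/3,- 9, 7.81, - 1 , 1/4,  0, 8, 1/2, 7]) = [ - 9, - 8, - 1, - 2/3, - 2/3 , - 3/8, 0,1/4,1/2, 7 , 7.81, 8, 9 ] 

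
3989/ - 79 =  - 51  +  40/79 = - 50.49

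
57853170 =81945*706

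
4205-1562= 2643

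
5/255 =1/51 = 0.02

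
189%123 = 66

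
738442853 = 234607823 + 503835030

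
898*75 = 67350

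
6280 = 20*314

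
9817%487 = 77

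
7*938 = 6566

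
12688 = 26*488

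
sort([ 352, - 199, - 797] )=[ - 797, - 199,352] 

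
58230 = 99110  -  40880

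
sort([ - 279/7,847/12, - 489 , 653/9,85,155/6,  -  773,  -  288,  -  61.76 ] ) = [ - 773, - 489, -288, - 61.76, - 279/7 , 155/6,  847/12,653/9,85] 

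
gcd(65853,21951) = 21951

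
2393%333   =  62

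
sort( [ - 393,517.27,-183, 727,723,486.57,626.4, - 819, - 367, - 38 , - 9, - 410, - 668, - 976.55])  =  [ - 976.55, - 819, - 668, - 410, - 393, - 367,- 183, - 38, - 9, 486.57,517.27,  626.4, 723,727] 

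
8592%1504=1072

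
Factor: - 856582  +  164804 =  - 2^1*345889^1= - 691778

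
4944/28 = 176+ 4/7=   176.57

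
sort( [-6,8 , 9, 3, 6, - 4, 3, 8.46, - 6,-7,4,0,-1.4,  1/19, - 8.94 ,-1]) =[- 8.94,  -  7, - 6,  -  6, - 4,  -  1.4,-1 , 0,1/19,  3, 3, 4,6, 8, 8.46, 9] 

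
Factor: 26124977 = 3847^1* 6791^1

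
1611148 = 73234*22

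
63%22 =19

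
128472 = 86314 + 42158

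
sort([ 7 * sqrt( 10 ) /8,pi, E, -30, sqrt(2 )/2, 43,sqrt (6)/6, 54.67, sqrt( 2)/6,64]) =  [ - 30 , sqrt(  2 ) /6,  sqrt ( 6 ) /6,sqrt(2)/2, E , 7*sqrt(10 ) /8, pi, 43, 54.67,64]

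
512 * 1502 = 769024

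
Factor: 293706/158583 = 97902/52861 = 2^1 *3^3 * 7^2 * 37^1*52861^( - 1)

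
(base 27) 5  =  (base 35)5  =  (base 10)5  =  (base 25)5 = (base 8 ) 5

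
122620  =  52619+70001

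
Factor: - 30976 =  - 2^8*11^2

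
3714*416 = 1545024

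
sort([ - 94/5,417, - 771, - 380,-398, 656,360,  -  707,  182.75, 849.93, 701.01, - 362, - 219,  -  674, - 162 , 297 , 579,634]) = [-771, - 707, - 674, - 398 , - 380, - 362, - 219, - 162,  -  94/5 , 182.75, 297, 360, 417, 579, 634,656,701.01, 849.93] 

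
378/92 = 4 + 5/46=4.11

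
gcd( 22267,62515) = 1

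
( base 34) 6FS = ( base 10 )7474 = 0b1110100110010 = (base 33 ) 6SG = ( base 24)CNA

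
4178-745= 3433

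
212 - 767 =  - 555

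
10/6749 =10/6749= 0.00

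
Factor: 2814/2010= 5^( - 1 ) * 7^1 = 7/5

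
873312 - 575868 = 297444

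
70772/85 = 70772/85 = 832.61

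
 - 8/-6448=1/806 = 0.00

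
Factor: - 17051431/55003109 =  - 7^( - 1 )*17^ ( - 1)*71^1*137^1*151^( - 1)*1753^1* 3061^( - 1)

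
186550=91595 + 94955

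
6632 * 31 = 205592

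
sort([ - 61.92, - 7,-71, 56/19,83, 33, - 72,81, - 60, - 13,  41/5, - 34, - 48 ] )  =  [ - 72,-71, - 61.92,- 60, -48, - 34,-13, - 7,56/19, 41/5, 33 , 81,83 ]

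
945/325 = 2 + 59/65 = 2.91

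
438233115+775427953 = 1213661068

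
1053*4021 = 4234113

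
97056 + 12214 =109270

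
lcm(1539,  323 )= 26163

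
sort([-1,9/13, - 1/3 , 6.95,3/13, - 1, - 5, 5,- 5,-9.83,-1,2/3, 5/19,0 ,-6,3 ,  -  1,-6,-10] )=[ - 10,  -  9.83,-6, -6,  -  5,-5, - 1, - 1, - 1, - 1, - 1/3 , 0, 3/13, 5/19,2/3, 9/13,  3, 5,  6.95] 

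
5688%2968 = 2720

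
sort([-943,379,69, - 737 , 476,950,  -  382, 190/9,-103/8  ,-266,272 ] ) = [ - 943,-737,-382,-266,-103/8,190/9, 69, 272, 379, 476,950] 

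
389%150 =89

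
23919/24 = 7973/8 =996.62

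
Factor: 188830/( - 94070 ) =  - 821/409 = - 409^(-1)*821^1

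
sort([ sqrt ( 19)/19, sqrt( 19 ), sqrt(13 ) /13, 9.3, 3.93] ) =[ sqrt(19)/19, sqrt(13)/13 , 3.93, sqrt( 19),9.3]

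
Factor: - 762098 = -2^1*463^1*823^1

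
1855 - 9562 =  - 7707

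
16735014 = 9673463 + 7061551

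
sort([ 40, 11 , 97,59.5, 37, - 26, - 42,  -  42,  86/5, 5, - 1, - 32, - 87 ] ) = [ - 87, - 42,-42, -32, - 26, - 1,5,  11 , 86/5 , 37, 40,59.5,97 ]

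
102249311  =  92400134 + 9849177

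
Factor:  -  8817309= - 3^3*326567^1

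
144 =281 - 137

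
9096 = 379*24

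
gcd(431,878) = 1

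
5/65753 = 5/65753  =  0.00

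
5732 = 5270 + 462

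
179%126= 53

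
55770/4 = 27885/2= 13942.50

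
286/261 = 1+ 25/261 = 1.10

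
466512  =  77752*6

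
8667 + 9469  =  18136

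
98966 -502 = 98464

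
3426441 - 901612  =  2524829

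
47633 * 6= 285798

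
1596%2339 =1596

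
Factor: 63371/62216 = 2^( - 3) * 101^ ( - 1)*823^1= 823/808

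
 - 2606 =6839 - 9445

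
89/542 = 89/542 =0.16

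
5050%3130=1920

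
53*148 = 7844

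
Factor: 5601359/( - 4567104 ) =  - 2^( - 6 )*3^ ( - 4)*31^1 * 101^1*881^(  -  1) * 1789^1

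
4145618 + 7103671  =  11249289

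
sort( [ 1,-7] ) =[ - 7, 1 ] 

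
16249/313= 16249/313  =  51.91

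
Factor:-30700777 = -271^1*113287^1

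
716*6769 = 4846604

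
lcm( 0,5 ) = 0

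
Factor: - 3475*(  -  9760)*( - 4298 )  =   - 2^6*5^3*7^1*61^1*139^1*307^1 = - 145770968000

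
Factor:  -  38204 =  - 2^2 * 9551^1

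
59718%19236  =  2010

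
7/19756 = 7/19756 = 0.00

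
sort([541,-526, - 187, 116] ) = [-526,- 187 , 116, 541] 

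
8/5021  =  8/5021 = 0.00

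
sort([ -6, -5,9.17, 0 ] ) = [ - 6  , - 5,0,9.17]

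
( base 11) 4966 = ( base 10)6485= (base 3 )22220012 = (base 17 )1578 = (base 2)1100101010101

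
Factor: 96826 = 2^1*48413^1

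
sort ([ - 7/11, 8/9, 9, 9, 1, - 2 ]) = [- 2,- 7/11,8/9 , 1, 9, 9 ]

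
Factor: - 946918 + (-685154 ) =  -1632072=- 2^3*3^1* 13^1*5231^1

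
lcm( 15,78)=390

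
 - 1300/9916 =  - 325/2479 = - 0.13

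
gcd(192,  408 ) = 24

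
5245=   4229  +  1016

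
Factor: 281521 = 43^1 *6547^1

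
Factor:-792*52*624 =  -25698816 = -2^9*3^3*11^1*13^2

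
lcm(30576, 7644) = 30576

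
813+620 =1433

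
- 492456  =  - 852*578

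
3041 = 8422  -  5381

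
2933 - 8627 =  - 5694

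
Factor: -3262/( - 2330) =7/5 = 5^( - 1)  *7^1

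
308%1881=308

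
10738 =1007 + 9731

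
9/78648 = 3/26216 = 0.00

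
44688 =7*6384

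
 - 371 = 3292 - 3663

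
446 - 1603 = -1157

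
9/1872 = 1/208 =0.00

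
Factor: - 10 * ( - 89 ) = 890 = 2^1*5^1*89^1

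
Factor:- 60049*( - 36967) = 7^1*11^1*53^1*103^1*5281^1=2219831383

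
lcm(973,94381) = 94381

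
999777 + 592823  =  1592600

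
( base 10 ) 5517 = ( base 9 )7510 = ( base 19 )f57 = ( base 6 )41313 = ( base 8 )12615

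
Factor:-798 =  -2^1*3^1*7^1*  19^1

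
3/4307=3/4307= 0.00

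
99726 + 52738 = 152464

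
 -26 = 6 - 32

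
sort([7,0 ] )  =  [ 0 , 7]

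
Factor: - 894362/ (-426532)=2^(-1 ) * 7^1 * 29^(-1)*193^1*331^1*3677^( -1) =447181/213266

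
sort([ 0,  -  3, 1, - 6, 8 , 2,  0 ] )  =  [-6, - 3, 0, 0, 1, 2, 8]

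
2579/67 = 38+33/67 = 38.49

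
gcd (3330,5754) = 6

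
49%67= 49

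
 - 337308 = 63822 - 401130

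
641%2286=641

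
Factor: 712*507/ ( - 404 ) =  - 2^1 *3^1*13^2*89^1*101^( - 1 ) = - 90246/101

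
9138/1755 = 3046/585 = 5.21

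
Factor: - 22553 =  - 19^1*1187^1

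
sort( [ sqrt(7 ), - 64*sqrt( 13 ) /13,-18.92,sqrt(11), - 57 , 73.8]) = [ - 57, - 18.92,- 64*sqrt ( 13)/13, sqrt( 7 ), sqrt(11 ) , 73.8 ] 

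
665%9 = 8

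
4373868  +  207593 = 4581461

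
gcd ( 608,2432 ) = 608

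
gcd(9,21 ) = 3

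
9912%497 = 469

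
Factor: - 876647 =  - 876647^1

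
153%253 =153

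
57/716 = 57/716=0.08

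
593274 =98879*6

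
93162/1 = 93162 = 93162.00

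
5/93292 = 5/93292 = 0.00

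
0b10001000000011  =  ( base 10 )8707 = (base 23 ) GAD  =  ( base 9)12844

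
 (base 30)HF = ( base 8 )1015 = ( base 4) 20031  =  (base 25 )l0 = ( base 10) 525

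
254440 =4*63610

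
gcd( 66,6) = 6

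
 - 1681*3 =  - 5043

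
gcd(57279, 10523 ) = 1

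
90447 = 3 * 30149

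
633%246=141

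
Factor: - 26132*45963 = - 2^2 * 3^2 *47^1*139^1 * 5107^1 = - 1201105116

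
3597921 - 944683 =2653238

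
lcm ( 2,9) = 18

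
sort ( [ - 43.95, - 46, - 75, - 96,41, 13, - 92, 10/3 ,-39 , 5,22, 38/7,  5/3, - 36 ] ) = [ - 96, - 92, - 75 , - 46, - 43.95, - 39, - 36,  5/3,10/3, 5, 38/7, 13,22, 41]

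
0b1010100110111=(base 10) 5431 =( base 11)4098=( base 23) a63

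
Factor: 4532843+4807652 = 5^1*19^1*98321^1 = 9340495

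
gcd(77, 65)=1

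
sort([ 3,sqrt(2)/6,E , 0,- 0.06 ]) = [ - 0.06,0,sqrt(2)/6,E,3]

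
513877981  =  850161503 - 336283522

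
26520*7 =185640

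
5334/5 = 1066+4/5  =  1066.80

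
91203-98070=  - 6867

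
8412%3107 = 2198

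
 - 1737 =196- 1933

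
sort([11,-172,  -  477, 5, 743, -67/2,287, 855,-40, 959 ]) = [ - 477, - 172, - 40,  -  67/2,5,11, 287,743,855 , 959 ] 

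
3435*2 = 6870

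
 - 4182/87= - 49 + 27/29 = - 48.07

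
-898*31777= - 28535746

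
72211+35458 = 107669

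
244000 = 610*400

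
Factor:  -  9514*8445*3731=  - 2^1*3^1*5^1*7^1*13^1*41^1*67^1  *  71^1* 563^1 =-299769918630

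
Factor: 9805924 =2^2 * 97^1*127^1*199^1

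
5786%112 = 74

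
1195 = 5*239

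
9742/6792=4871/3396  =  1.43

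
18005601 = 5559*3239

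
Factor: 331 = 331^1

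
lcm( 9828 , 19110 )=343980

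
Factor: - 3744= - 2^5 *3^2*13^1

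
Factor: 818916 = 2^2*3^1*7^1*9749^1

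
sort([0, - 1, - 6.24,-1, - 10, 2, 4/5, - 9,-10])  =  [ - 10  ,-10 , - 9, - 6.24 ,-1,-1, 0, 4/5, 2 ] 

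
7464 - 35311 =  - 27847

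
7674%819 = 303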